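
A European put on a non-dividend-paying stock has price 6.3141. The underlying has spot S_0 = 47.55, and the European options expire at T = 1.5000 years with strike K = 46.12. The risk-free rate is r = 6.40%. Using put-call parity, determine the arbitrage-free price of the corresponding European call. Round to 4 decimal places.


Put-call parity: C - P = S_0 * exp(-qT) - K * exp(-rT).
S_0 * exp(-qT) = 47.5500 * 1.00000000 = 47.55000000
K * exp(-rT) = 46.1200 * 0.90846402 = 41.89836042
C = P + S*exp(-qT) - K*exp(-rT)
C = 6.3141 + 47.55000000 - 41.89836042 = 11.9657

Answer: Call price = 11.9657


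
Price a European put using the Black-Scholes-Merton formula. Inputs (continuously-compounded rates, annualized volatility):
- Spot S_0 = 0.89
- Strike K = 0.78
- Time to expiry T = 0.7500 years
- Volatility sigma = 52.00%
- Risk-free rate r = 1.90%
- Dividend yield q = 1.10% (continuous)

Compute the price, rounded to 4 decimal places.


Answer: Price = 0.0970

Derivation:
d1 = (ln(S/K) + (r - q + 0.5*sigma^2) * T) / (sigma * sqrt(T)) = 0.53144547
d2 = d1 - sigma * sqrt(T) = 0.08111226
exp(-rT) = 0.98585105; exp(-qT) = 0.99178394
P = K * exp(-rT) * N(-d2) - S_0 * exp(-qT) * N(-d1)
N(-d1) = 0.29755506; N(-d2) = 0.46767634
P = 0.7800 * 0.98585105 * 0.46767634 - 0.8900 * 0.99178394 * 0.29755506 = 0.0970


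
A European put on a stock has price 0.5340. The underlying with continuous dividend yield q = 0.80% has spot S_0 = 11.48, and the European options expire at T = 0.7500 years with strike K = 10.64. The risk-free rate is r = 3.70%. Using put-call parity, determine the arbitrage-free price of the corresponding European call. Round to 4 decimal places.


Put-call parity: C - P = S_0 * exp(-qT) - K * exp(-rT).
S_0 * exp(-qT) = 11.4800 * 0.99401796 = 11.41132623
K * exp(-rT) = 10.6400 * 0.97263149 = 10.34879910
C = P + S*exp(-qT) - K*exp(-rT)
C = 0.5340 + 11.41132623 - 10.34879910 = 1.5965

Answer: Call price = 1.5965


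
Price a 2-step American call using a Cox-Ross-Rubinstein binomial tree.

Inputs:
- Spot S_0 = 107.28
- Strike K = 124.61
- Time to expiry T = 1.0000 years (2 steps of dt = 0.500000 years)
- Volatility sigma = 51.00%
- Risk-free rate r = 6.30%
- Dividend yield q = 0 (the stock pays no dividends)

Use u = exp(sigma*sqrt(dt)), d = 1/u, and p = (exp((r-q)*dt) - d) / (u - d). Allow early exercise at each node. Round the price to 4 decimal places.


dt = T/N = 0.500000
u = exp(sigma*sqrt(dt)) = 1.434225; d = 1/u = 0.697241
p = (exp((r-q)*dt) - d) / (u - d) = 0.454230
Discount per step: exp(-r*dt) = 0.968991
Stock lattice S(k, i) with i counting down-moves:
  k=0: S(0,0) = 107.2800
  k=1: S(1,0) = 153.8636; S(1,1) = 74.8000
  k=2: S(2,0) = 220.6750; S(2,1) = 107.2800; S(2,2) = 52.1536
Terminal payoffs V(N, i) = max(S_T - K, 0):
  V(2,0) = 96.065028; V(2,1) = 0.000000; V(2,2) = 0.000000
Backward induction: V(k, i) = exp(-r*dt) * [p * V(k+1, i) + (1-p) * V(k+1, i+1)]; then take max(V_cont, immediate exercise) for American.
  V(1,0) = exp(-r*dt) * [p*96.065028 + (1-p)*0.000000] = 42.282564; exercise = 29.253631; V(1,0) = max -> 42.282564
  V(1,1) = exp(-r*dt) * [p*0.000000 + (1-p)*0.000000] = 0.000000; exercise = 0.000000; V(1,1) = max -> 0.000000
  V(0,0) = exp(-r*dt) * [p*42.282564 + (1-p)*0.000000] = 18.610469; exercise = 0.000000; V(0,0) = max -> 18.610469

Answer: Price = V(0,0) = 18.6105


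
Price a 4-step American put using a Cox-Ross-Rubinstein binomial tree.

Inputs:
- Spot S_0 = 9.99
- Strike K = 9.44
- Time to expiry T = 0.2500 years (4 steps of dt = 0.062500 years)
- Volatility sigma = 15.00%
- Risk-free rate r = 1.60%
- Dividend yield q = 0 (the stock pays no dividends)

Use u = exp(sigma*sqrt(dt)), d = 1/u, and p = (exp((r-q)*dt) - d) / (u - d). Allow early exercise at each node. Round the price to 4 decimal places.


Answer: Price = V(0,0) = 0.0940

Derivation:
dt = T/N = 0.062500
u = exp(sigma*sqrt(dt)) = 1.038212; d = 1/u = 0.963194
p = (exp((r-q)*dt) - d) / (u - d) = 0.503963
Discount per step: exp(-r*dt) = 0.999000
Stock lattice S(k, i) with i counting down-moves:
  k=0: S(0,0) = 9.9900
  k=1: S(1,0) = 10.3717; S(1,1) = 9.6223
  k=2: S(2,0) = 10.7681; S(2,1) = 9.9900; S(2,2) = 9.2682
  k=3: S(3,0) = 11.1795; S(3,1) = 10.3717; S(3,2) = 9.6223; S(3,3) = 8.9270
  k=4: S(4,0) = 11.6067; S(4,1) = 10.7681; S(4,2) = 9.9900; S(4,3) = 9.2682; S(4,4) = 8.5985
Terminal payoffs V(N, i) = max(K - S_T, 0):
  V(4,0) = 0.000000; V(4,1) = 0.000000; V(4,2) = 0.000000; V(4,3) = 0.171843; V(4,4) = 0.841527
Backward induction: V(k, i) = exp(-r*dt) * [p * V(k+1, i) + (1-p) * V(k+1, i+1)]; then take max(V_cont, immediate exercise) for American.
  V(3,0) = exp(-r*dt) * [p*0.000000 + (1-p)*0.000000] = 0.000000; exercise = 0.000000; V(3,0) = max -> 0.000000
  V(3,1) = exp(-r*dt) * [p*0.000000 + (1-p)*0.000000] = 0.000000; exercise = 0.000000; V(3,1) = max -> 0.000000
  V(3,2) = exp(-r*dt) * [p*0.000000 + (1-p)*0.171843] = 0.085155; exercise = 0.000000; V(3,2) = max -> 0.085155
  V(3,3) = exp(-r*dt) * [p*0.171843 + (1-p)*0.841527] = 0.503527; exercise = 0.512963; V(3,3) = max -> 0.512963
  V(2,0) = exp(-r*dt) * [p*0.000000 + (1-p)*0.000000] = 0.000000; exercise = 0.000000; V(2,0) = max -> 0.000000
  V(2,1) = exp(-r*dt) * [p*0.000000 + (1-p)*0.085155] = 0.042198; exercise = 0.000000; V(2,1) = max -> 0.042198
  V(2,2) = exp(-r*dt) * [p*0.085155 + (1-p)*0.512963] = 0.297066; exercise = 0.171843; V(2,2) = max -> 0.297066
  V(1,0) = exp(-r*dt) * [p*0.000000 + (1-p)*0.042198] = 0.020911; exercise = 0.000000; V(1,0) = max -> 0.020911
  V(1,1) = exp(-r*dt) * [p*0.042198 + (1-p)*0.297066] = 0.168453; exercise = 0.000000; V(1,1) = max -> 0.168453
  V(0,0) = exp(-r*dt) * [p*0.020911 + (1-p)*0.168453] = 0.094003; exercise = 0.000000; V(0,0) = max -> 0.094003


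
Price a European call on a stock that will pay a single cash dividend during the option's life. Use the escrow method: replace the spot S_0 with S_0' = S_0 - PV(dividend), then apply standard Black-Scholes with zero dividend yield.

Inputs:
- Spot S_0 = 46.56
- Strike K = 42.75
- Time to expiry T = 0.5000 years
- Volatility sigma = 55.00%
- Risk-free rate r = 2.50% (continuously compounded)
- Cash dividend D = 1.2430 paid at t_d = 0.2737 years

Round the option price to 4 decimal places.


Answer: Price = 8.4127

Derivation:
PV(D) = D * exp(-r * t_d) = 1.2430 * 0.99318086 = 1.23452380
S_0' = S_0 - PV(D) = 46.5600 - 1.23452380 = 45.32547620
d1 = (ln(S_0'/K) + (r + sigma^2/2)*T) / (sigma*sqrt(T)) = 0.37701665
d2 = d1 - sigma*sqrt(T) = -0.01189208
exp(-rT) = 0.98757780
N(d1) = 0.64691939; N(d2) = 0.49525586
C = S_0' * N(d1) - K * exp(-rT) * N(d2) = 45.32547620 * 0.64691939 - 42.7500 * 0.98757780 * 0.49525586 = 8.4127


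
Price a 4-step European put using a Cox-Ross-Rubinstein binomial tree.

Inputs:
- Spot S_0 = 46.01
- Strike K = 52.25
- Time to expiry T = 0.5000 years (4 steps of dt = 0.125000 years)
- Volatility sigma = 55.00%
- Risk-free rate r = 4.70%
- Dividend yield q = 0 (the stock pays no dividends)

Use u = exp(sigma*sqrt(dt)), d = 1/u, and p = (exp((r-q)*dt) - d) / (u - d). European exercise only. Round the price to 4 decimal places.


dt = T/N = 0.125000
u = exp(sigma*sqrt(dt)) = 1.214648; d = 1/u = 0.823284
p = (exp((r-q)*dt) - d) / (u - d) = 0.466595
Discount per step: exp(-r*dt) = 0.994142
Stock lattice S(k, i) with i counting down-moves:
  k=0: S(0,0) = 46.0100
  k=1: S(1,0) = 55.8860; S(1,1) = 37.8793
  k=2: S(2,0) = 67.8818; S(2,1) = 46.0100; S(2,2) = 31.1854
  k=3: S(3,0) = 82.4525; S(3,1) = 55.8860; S(3,2) = 37.8793; S(3,3) = 25.6744
  k=4: S(4,0) = 100.1507; S(4,1) = 67.8818; S(4,2) = 46.0100; S(4,3) = 31.1854; S(4,4) = 21.1373
Terminal payoffs V(N, i) = max(K - S_T, 0):
  V(4,0) = 0.000000; V(4,1) = 0.000000; V(4,2) = 6.240000; V(4,3) = 21.064600; V(4,4) = 31.112657
Backward induction: V(k, i) = exp(-r*dt) * [p * V(k+1, i) + (1-p) * V(k+1, i+1)].
  V(3,0) = exp(-r*dt) * [p*0.000000 + (1-p)*0.000000] = 0.000000
  V(3,1) = exp(-r*dt) * [p*0.000000 + (1-p)*6.240000] = 3.308951
  V(3,2) = exp(-r*dt) * [p*6.240000 + (1-p)*21.064600] = 14.064646
  V(3,3) = exp(-r*dt) * [p*21.064600 + (1-p)*31.112657] = 26.269498
  V(2,0) = exp(-r*dt) * [p*0.000000 + (1-p)*3.308951] = 1.754673
  V(2,1) = exp(-r*dt) * [p*3.308951 + (1-p)*14.064646] = 8.993105
  V(2,2) = exp(-r*dt) * [p*14.064646 + (1-p)*26.269498] = 20.454255
  V(1,0) = exp(-r*dt) * [p*1.754673 + (1-p)*8.993105] = 5.582795
  V(1,1) = exp(-r*dt) * [p*8.993105 + (1-p)*20.454255] = 15.018052
  V(0,0) = exp(-r*dt) * [p*5.582795 + (1-p)*15.018052] = 10.553426

Answer: Price = V(0,0) = 10.5534


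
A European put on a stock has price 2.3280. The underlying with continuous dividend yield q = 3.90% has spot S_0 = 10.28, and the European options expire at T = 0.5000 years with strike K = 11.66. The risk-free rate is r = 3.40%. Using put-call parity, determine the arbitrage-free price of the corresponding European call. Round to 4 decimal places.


Answer: Call price = 0.9460

Derivation:
Put-call parity: C - P = S_0 * exp(-qT) - K * exp(-rT).
S_0 * exp(-qT) = 10.2800 * 0.98068890 = 10.08148184
K * exp(-rT) = 11.6600 * 0.98314368 = 11.46345536
C = P + S*exp(-qT) - K*exp(-rT)
C = 2.3280 + 10.08148184 - 11.46345536 = 0.9460


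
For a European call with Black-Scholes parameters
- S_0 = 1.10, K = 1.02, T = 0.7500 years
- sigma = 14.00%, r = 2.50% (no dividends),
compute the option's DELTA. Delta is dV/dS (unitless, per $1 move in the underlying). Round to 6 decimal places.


Answer: Delta = 0.798997

Derivation:
d1 = 0.8380449685; d2 = 0.7168014119
phi(d1) = 0.2808040405; exp(-qT) = 1.0000000000; exp(-rT) = 0.9814246877
N(d1) = 0.7989972758
Delta = exp(-qT) * N(d1) = 1.0000000000 * 0.7989972758 = 0.798997


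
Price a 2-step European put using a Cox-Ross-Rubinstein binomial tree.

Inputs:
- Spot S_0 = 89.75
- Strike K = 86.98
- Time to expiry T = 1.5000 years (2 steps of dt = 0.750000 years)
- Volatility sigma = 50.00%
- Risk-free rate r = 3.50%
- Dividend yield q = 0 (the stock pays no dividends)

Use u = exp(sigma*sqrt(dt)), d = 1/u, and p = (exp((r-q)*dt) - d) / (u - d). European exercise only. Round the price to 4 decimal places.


dt = T/N = 0.750000
u = exp(sigma*sqrt(dt)) = 1.541896; d = 1/u = 0.648552
p = (exp((r-q)*dt) - d) / (u - d) = 0.423180
Discount per step: exp(-r*dt) = 0.974092
Stock lattice S(k, i) with i counting down-moves:
  k=0: S(0,0) = 89.7500
  k=1: S(1,0) = 138.3851; S(1,1) = 58.2076
  k=2: S(2,0) = 213.3755; S(2,1) = 89.7500; S(2,2) = 37.7506
Terminal payoffs V(N, i) = max(K - S_T, 0):
  V(2,0) = 0.000000; V(2,1) = 0.000000; V(2,2) = 49.229353
Backward induction: V(k, i) = exp(-r*dt) * [p * V(k+1, i) + (1-p) * V(k+1, i+1)].
  V(1,0) = exp(-r*dt) * [p*0.000000 + (1-p)*0.000000] = 0.000000
  V(1,1) = exp(-r*dt) * [p*0.000000 + (1-p)*49.229353] = 27.660756
  V(0,0) = exp(-r*dt) * [p*0.000000 + (1-p)*27.660756] = 15.541895

Answer: Price = V(0,0) = 15.5419


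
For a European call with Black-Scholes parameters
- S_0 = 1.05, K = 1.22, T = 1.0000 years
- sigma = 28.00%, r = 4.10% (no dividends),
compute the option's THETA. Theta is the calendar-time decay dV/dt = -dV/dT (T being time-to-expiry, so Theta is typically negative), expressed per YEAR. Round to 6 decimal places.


Answer: Theta = -0.071165

Derivation:
d1 = -0.2495024806; d2 = -0.5295024806
phi(d1) = 0.3867161657; exp(-qT) = 1.0000000000; exp(-rT) = 0.9598291299
Theta = -S*exp(-qT)*phi(d1)*sigma/(2*sqrt(T)) - r*K*exp(-rT)*N(d2) + q*S*exp(-qT)*N(d1)
N(d1) = 0.4014860612; N(d2) = 0.2982284620; sqrt(T) = 1.0000000000
Term 1 = -1.0500 * 1.0000000000 * 0.3867161657 * 0.2800 / (2 * 1.0000000000) = -0.0568472764
Term 2 = -0.0410 * 1.2200 * 0.9598291299 * 0.2982284620 = -0.0143181432
Term 3 = 0 (no dividend yield, q = 0)
Theta = -0.0568472764 + (-0.0143181432) + (0.0000000000) = -0.071165


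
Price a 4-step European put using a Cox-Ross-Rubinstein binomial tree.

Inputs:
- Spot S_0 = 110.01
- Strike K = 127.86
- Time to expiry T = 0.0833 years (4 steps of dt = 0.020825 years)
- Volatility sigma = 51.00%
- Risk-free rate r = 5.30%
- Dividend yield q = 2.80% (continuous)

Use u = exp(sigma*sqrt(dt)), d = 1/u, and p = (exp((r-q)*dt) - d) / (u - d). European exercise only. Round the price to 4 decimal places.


Answer: Price = V(0,0) = 18.6355

Derivation:
dt = T/N = 0.020825
u = exp(sigma*sqrt(dt)) = 1.076373; d = 1/u = 0.929046
p = (exp((r-q)*dt) - d) / (u - d) = 0.485144
Discount per step: exp(-r*dt) = 0.998897
Stock lattice S(k, i) with i counting down-moves:
  k=0: S(0,0) = 110.0100
  k=1: S(1,0) = 118.4118; S(1,1) = 102.2043
  k=2: S(2,0) = 127.4554; S(2,1) = 110.0100; S(2,2) = 94.9525
  k=3: S(3,0) = 137.1896; S(3,1) = 118.4118; S(3,2) = 102.2043; S(3,3) = 88.2152
  k=4: S(4,0) = 147.6672; S(4,1) = 127.4554; S(4,2) = 110.0100; S(4,3) = 94.9525; S(4,4) = 81.9559
Terminal payoffs V(N, i) = max(K - S_T, 0):
  V(4,0) = 0.000000; V(4,1) = 0.404646; V(4,2) = 17.850000; V(4,3) = 32.907535; V(4,4) = 45.904081
Backward induction: V(k, i) = exp(-r*dt) * [p * V(k+1, i) + (1-p) * V(k+1, i+1)].
  V(3,0) = exp(-r*dt) * [p*0.000000 + (1-p)*0.404646] = 0.208105
  V(3,1) = exp(-r*dt) * [p*0.404646 + (1-p)*17.850000] = 9.376143
  V(3,2) = exp(-r*dt) * [p*17.850000 + (1-p)*32.907535] = 25.574225
  V(3,3) = exp(-r*dt) * [p*32.907535 + (1-p)*45.904081] = 39.555207
  V(2,0) = exp(-r*dt) * [p*0.208105 + (1-p)*9.376143] = 4.922891
  V(2,1) = exp(-r*dt) * [p*9.376143 + (1-p)*25.574225] = 17.696286
  V(2,2) = exp(-r*dt) * [p*25.574225 + (1-p)*39.555207] = 32.736271
  V(1,0) = exp(-r*dt) * [p*4.922891 + (1-p)*17.696286] = 11.486669
  V(1,1) = exp(-r*dt) * [p*17.696286 + (1-p)*32.736271] = 25.411654
  V(0,0) = exp(-r*dt) * [p*11.486669 + (1-p)*25.411654] = 18.635456


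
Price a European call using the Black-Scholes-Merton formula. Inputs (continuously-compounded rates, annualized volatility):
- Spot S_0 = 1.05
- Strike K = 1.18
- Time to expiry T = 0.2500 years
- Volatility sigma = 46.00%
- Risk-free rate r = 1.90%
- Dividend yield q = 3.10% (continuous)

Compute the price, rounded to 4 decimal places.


d1 = (ln(S/K) + (r - q + 0.5*sigma^2) * T) / (sigma * sqrt(T)) = -0.40554032
d2 = d1 - sigma * sqrt(T) = -0.63554032
exp(-rT) = 0.99526126; exp(-qT) = 0.99227995
C = S_0 * exp(-qT) * N(d1) - K * exp(-rT) * N(d2)
N(d1) = 0.34254019; N(d2) = 0.26253804
C = 1.0500 * 0.99227995 * 0.34254019 - 1.1800 * 0.99526126 * 0.26253804 = 0.0486

Answer: Price = 0.0486


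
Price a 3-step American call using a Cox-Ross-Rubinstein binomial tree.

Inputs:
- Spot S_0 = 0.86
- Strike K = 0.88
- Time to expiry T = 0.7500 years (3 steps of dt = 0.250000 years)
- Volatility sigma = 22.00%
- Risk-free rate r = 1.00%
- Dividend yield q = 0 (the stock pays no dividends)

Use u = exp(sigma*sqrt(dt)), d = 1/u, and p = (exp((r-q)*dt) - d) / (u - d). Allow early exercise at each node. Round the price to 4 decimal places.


dt = T/N = 0.250000
u = exp(sigma*sqrt(dt)) = 1.116278; d = 1/u = 0.895834
p = (exp((r-q)*dt) - d) / (u - d) = 0.483883
Discount per step: exp(-r*dt) = 0.997503
Stock lattice S(k, i) with i counting down-moves:
  k=0: S(0,0) = 0.8600
  k=1: S(1,0) = 0.9600; S(1,1) = 0.7704
  k=2: S(2,0) = 1.0716; S(2,1) = 0.8600; S(2,2) = 0.6902
  k=3: S(3,0) = 1.1962; S(3,1) = 0.9600; S(3,2) = 0.7704; S(3,3) = 0.6183
Terminal payoffs V(N, i) = max(S_T - K, 0):
  V(3,0) = 0.316233; V(3,1) = 0.079999; V(3,2) = 0.000000; V(3,3) = 0.000000
Backward induction: V(k, i) = exp(-r*dt) * [p * V(k+1, i) + (1-p) * V(k+1, i+1)]; then take max(V_cont, immediate exercise) for American.
  V(2,0) = exp(-r*dt) * [p*0.316233 + (1-p)*0.079999] = 0.193823; exercise = 0.191626; V(2,0) = max -> 0.193823
  V(2,1) = exp(-r*dt) * [p*0.079999 + (1-p)*0.000000] = 0.038614; exercise = 0.000000; V(2,1) = max -> 0.038614
  V(2,2) = exp(-r*dt) * [p*0.000000 + (1-p)*0.000000] = 0.000000; exercise = 0.000000; V(2,2) = max -> 0.000000
  V(1,0) = exp(-r*dt) * [p*0.193823 + (1-p)*0.038614] = 0.113433; exercise = 0.079999; V(1,0) = max -> 0.113433
  V(1,1) = exp(-r*dt) * [p*0.038614 + (1-p)*0.000000] = 0.018638; exercise = 0.000000; V(1,1) = max -> 0.018638
  V(0,0) = exp(-r*dt) * [p*0.113433 + (1-p)*0.018638] = 0.064346; exercise = 0.000000; V(0,0) = max -> 0.064346

Answer: Price = V(0,0) = 0.0643


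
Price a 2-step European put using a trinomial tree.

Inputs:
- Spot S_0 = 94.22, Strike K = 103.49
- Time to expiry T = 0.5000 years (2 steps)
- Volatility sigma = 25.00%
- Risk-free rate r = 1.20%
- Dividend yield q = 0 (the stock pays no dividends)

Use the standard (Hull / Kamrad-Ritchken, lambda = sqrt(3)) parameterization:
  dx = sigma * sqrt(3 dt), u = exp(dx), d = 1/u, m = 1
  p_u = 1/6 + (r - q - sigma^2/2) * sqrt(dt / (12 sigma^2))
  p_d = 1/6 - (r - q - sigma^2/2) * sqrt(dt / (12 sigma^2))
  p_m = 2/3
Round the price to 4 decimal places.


Answer: Price = V(0,0) = 12.4426

Derivation:
dt = T/N = 0.250000; dx = sigma*sqrt(3*dt) = 0.216506
u = exp(dx) = 1.241731; d = 1/u = 0.805327
p_u = 0.155553, p_m = 0.666667, p_d = 0.177781
Discount per step: exp(-r*dt) = 0.997004
Stock lattice S(k, j) with j the centered position index:
  k=0: S(0,+0) = 94.2200
  k=1: S(1,-1) = 75.8779; S(1,+0) = 94.2200; S(1,+1) = 116.9959
  k=2: S(2,-2) = 61.1066; S(2,-1) = 75.8779; S(2,+0) = 94.2200; S(2,+1) = 116.9959; S(2,+2) = 145.2774
Terminal payoffs V(N, j) = max(K - S_T, 0):
  V(2,-2) = 42.383407; V(2,-1) = 27.612050; V(2,+0) = 9.270000; V(2,+1) = 0.000000; V(2,+2) = 0.000000
Backward induction: V(k, j) = exp(-r*dt) * [p_u * V(k+1, j+1) + p_m * V(k+1, j) + p_d * V(k+1, j-1)]
  V(1,-1) = exp(-r*dt) * [p_u*9.270000 + p_m*27.612050 + p_d*42.383407] = 27.302925
  V(1,+0) = exp(-r*dt) * [p_u*0.000000 + p_m*9.270000 + p_d*27.612050] = 11.055672
  V(1,+1) = exp(-r*dt) * [p_u*0.000000 + p_m*0.000000 + p_d*9.270000] = 1.643090
  V(0,+0) = exp(-r*dt) * [p_u*1.643090 + p_m*11.055672 + p_d*27.302925] = 12.442583


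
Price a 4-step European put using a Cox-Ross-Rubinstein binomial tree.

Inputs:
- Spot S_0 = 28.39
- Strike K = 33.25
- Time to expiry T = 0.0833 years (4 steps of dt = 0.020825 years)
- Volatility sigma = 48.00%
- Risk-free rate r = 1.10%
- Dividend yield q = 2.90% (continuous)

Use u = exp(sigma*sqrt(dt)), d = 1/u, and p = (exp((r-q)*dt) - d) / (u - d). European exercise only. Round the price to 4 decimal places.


dt = T/N = 0.020825
u = exp(sigma*sqrt(dt)) = 1.071724; d = 1/u = 0.933076
p = (exp((r-q)*dt) - d) / (u - d) = 0.479987
Discount per step: exp(-r*dt) = 0.999771
Stock lattice S(k, i) with i counting down-moves:
  k=0: S(0,0) = 28.3900
  k=1: S(1,0) = 30.4262; S(1,1) = 26.4900
  k=2: S(2,0) = 32.6085; S(2,1) = 28.3900; S(2,2) = 24.7172
  k=3: S(3,0) = 34.9473; S(3,1) = 30.4262; S(3,2) = 26.4900; S(3,3) = 23.0631
  k=4: S(4,0) = 37.4539; S(4,1) = 32.6085; S(4,2) = 28.3900; S(4,3) = 24.7172; S(4,4) = 21.5196
Terminal payoffs V(N, i) = max(K - S_T, 0):
  V(4,0) = 0.000000; V(4,1) = 0.641489; V(4,2) = 4.860000; V(4,3) = 8.532769; V(4,4) = 11.730397
Backward induction: V(k, i) = exp(-r*dt) * [p * V(k+1, i) + (1-p) * V(k+1, i+1)].
  V(3,0) = exp(-r*dt) * [p*0.000000 + (1-p)*0.641489] = 0.333507
  V(3,1) = exp(-r*dt) * [p*0.641489 + (1-p)*4.860000] = 2.834521
  V(3,2) = exp(-r*dt) * [p*4.860000 + (1-p)*8.532769] = 6.768338
  V(3,3) = exp(-r*dt) * [p*8.532769 + (1-p)*11.730397] = 10.193243
  V(2,0) = exp(-r*dt) * [p*0.333507 + (1-p)*2.834521] = 1.633693
  V(2,1) = exp(-r*dt) * [p*2.834521 + (1-p)*6.768338] = 4.879040
  V(2,2) = exp(-r*dt) * [p*6.768338 + (1-p)*10.193243] = 8.547375
  V(1,0) = exp(-r*dt) * [p*1.633693 + (1-p)*4.879040] = 3.320556
  V(1,1) = exp(-r*dt) * [p*4.879040 + (1-p)*8.547375] = 6.785069
  V(0,0) = exp(-r*dt) * [p*3.320556 + (1-p)*6.785069] = 5.120975

Answer: Price = V(0,0) = 5.1210


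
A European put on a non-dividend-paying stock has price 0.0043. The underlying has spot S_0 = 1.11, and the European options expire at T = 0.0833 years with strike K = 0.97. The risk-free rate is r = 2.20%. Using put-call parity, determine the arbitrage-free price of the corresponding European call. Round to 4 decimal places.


Answer: Call price = 0.1461

Derivation:
Put-call parity: C - P = S_0 * exp(-qT) - K * exp(-rT).
S_0 * exp(-qT) = 1.1100 * 1.00000000 = 1.11000000
K * exp(-rT) = 0.9700 * 0.99816908 = 0.96822401
C = P + S*exp(-qT) - K*exp(-rT)
C = 0.0043 + 1.11000000 - 0.96822401 = 0.1461


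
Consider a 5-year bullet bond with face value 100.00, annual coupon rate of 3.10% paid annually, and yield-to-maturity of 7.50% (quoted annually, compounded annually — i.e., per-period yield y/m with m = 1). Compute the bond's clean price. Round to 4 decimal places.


Answer: Price = 82.1981

Derivation:
Coupon per period c = face * coupon_rate / m = 3.100000
Periods per year m = 1; per-period yield y/m = 0.075000
Number of cashflows N = 5
Cashflows (t years, CF_t, discount factor 1/(1+y/m)^(m*t), PV):
  t = 1.0000: CF_t = 3.100000, DF = 0.930233, PV = 2.883721
  t = 2.0000: CF_t = 3.100000, DF = 0.865333, PV = 2.682531
  t = 3.0000: CF_t = 3.100000, DF = 0.804961, PV = 2.495378
  t = 4.0000: CF_t = 3.100000, DF = 0.748801, PV = 2.321282
  t = 5.0000: CF_t = 103.100000, DF = 0.696559, PV = 71.815195
Price P = sum_t PV_t = 82.198106


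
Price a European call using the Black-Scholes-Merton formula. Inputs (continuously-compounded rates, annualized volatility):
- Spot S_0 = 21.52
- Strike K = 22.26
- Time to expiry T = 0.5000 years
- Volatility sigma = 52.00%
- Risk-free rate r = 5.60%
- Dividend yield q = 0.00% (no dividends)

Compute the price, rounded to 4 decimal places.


d1 = (ln(S/K) + (r - q + 0.5*sigma^2) * T) / (sigma * sqrt(T)) = 0.16805042
d2 = d1 - sigma * sqrt(T) = -0.19964510
exp(-rT) = 0.97238837; exp(-qT) = 1.00000000
C = S_0 * exp(-qT) * N(d1) - K * exp(-rT) * N(d2)
N(d1) = 0.56672820; N(d2) = 0.42087908
C = 21.5200 * 1.00000000 * 0.56672820 - 22.2600 * 0.97238837 * 0.42087908 = 3.0859

Answer: Price = 3.0859


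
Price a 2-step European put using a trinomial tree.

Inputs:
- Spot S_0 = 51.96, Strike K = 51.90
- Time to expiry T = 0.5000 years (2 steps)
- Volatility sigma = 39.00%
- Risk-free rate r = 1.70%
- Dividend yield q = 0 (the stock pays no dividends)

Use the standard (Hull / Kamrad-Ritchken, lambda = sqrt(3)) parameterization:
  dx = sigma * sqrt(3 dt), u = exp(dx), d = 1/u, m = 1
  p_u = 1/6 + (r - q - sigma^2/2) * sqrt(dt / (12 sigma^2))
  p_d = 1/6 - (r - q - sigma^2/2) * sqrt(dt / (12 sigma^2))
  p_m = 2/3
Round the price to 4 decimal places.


dt = T/N = 0.250000; dx = sigma*sqrt(3*dt) = 0.337750
u = exp(dx) = 1.401790; d = 1/u = 0.713374
p_u = 0.144812, p_m = 0.666667, p_d = 0.188521
Discount per step: exp(-r*dt) = 0.995759
Stock lattice S(k, j) with j the centered position index:
  k=0: S(0,+0) = 51.9600
  k=1: S(1,-1) = 37.0669; S(1,+0) = 51.9600; S(1,+1) = 72.8370
  k=2: S(2,-2) = 26.4425; S(2,-1) = 37.0669; S(2,+0) = 51.9600; S(2,+1) = 72.8370; S(2,+2) = 102.1022
Terminal payoffs V(N, j) = max(K - S_T, 0):
  V(2,-2) = 25.457452; V(2,-1) = 14.833104; V(2,+0) = 0.000000; V(2,+1) = 0.000000; V(2,+2) = 0.000000
Backward induction: V(k, j) = exp(-r*dt) * [p_u * V(k+1, j+1) + p_m * V(k+1, j) + p_d * V(k+1, j-1)]
  V(1,-1) = exp(-r*dt) * [p_u*0.000000 + p_m*14.833104 + p_d*25.457452] = 14.625705
  V(1,+0) = exp(-r*dt) * [p_u*0.000000 + p_m*0.000000 + p_d*14.833104] = 2.784490
  V(1,+1) = exp(-r*dt) * [p_u*0.000000 + p_m*0.000000 + p_d*0.000000] = 0.000000
  V(0,+0) = exp(-r*dt) * [p_u*0.000000 + p_m*2.784490 + p_d*14.625705] = 4.594011

Answer: Price = V(0,0) = 4.5940


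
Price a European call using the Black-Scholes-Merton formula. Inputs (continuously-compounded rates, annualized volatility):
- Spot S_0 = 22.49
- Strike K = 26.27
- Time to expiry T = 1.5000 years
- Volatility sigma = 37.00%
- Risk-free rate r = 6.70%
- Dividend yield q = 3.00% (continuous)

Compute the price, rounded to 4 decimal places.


Answer: Price = 3.0237

Derivation:
d1 = (ln(S/K) + (r - q + 0.5*sigma^2) * T) / (sigma * sqrt(T)) = 0.00621897
d2 = d1 - sigma * sqrt(T) = -0.44693663
exp(-rT) = 0.90438511; exp(-qT) = 0.95599748
C = S_0 * exp(-qT) * N(d1) - K * exp(-rT) * N(d2)
N(d1) = 0.50248100; N(d2) = 0.32746041
C = 22.4900 * 0.95599748 * 0.50248100 - 26.2700 * 0.90438511 * 0.32746041 = 3.0237


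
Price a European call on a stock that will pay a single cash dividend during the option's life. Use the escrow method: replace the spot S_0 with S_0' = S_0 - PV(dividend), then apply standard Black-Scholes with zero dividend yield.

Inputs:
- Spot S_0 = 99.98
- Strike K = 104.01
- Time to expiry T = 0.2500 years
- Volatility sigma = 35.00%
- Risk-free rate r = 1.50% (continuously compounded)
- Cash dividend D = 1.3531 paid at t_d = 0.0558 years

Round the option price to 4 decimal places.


Answer: Price = 4.8327

Derivation:
PV(D) = D * exp(-r * t_d) = 1.3531 * 0.99916335 = 1.35196793
S_0' = S_0 - PV(D) = 99.9800 - 1.35196793 = 98.62803207
d1 = (ln(S_0'/K) + (r + sigma^2/2)*T) / (sigma*sqrt(T)) = -0.19468015
d2 = d1 - sigma*sqrt(T) = -0.36968015
exp(-rT) = 0.99625702
N(d1) = 0.42282168; N(d2) = 0.35581041
C = S_0' * N(d1) - K * exp(-rT) * N(d2) = 98.62803207 * 0.42282168 - 104.0100 * 0.99625702 * 0.35581041 = 4.8327


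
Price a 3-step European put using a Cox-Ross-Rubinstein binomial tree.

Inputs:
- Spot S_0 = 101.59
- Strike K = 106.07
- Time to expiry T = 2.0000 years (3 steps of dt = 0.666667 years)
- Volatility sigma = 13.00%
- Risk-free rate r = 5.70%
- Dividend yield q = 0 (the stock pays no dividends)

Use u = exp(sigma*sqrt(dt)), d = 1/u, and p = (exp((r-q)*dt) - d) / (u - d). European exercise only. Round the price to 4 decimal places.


dt = T/N = 0.666667
u = exp(sigma*sqrt(dt)) = 1.111983; d = 1/u = 0.899295
p = (exp((r-q)*dt) - d) / (u - d) = 0.655592
Discount per step: exp(-r*dt) = 0.962713
Stock lattice S(k, i) with i counting down-moves:
  k=0: S(0,0) = 101.5900
  k=1: S(1,0) = 112.9663; S(1,1) = 91.3593
  k=2: S(2,0) = 125.6166; S(2,1) = 101.5900; S(2,2) = 82.1590
  k=3: S(3,0) = 139.6834; S(3,1) = 112.9663; S(3,2) = 91.3593; S(3,3) = 73.8851
Terminal payoffs V(N, i) = max(K - S_T, 0):
  V(3,0) = 0.000000; V(3,1) = 0.000000; V(3,2) = 14.710657; V(3,3) = 32.184881
Backward induction: V(k, i) = exp(-r*dt) * [p * V(k+1, i) + (1-p) * V(k+1, i+1)].
  V(2,0) = exp(-r*dt) * [p*0.000000 + (1-p)*0.000000] = 0.000000
  V(2,1) = exp(-r*dt) * [p*0.000000 + (1-p)*14.710657] = 4.877550
  V(2,2) = exp(-r*dt) * [p*14.710657 + (1-p)*32.184881] = 19.955995
  V(1,0) = exp(-r*dt) * [p*0.000000 + (1-p)*4.877550] = 1.617229
  V(1,1) = exp(-r*dt) * [p*4.877550 + (1-p)*19.955995] = 9.695177
  V(0,0) = exp(-r*dt) * [p*1.617229 + (1-p)*9.695177] = 4.235298

Answer: Price = V(0,0) = 4.2353


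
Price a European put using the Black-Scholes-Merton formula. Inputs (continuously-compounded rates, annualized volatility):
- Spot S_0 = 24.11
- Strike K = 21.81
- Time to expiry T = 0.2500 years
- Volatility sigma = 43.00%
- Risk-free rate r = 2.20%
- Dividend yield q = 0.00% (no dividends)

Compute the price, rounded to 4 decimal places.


Answer: Price = 0.9820

Derivation:
d1 = (ln(S/K) + (r - q + 0.5*sigma^2) * T) / (sigma * sqrt(T)) = 0.59939820
d2 = d1 - sigma * sqrt(T) = 0.38439820
exp(-rT) = 0.99451510; exp(-qT) = 1.00000000
P = K * exp(-rT) * N(-d2) - S_0 * exp(-qT) * N(-d1)
N(-d1) = 0.27445369; N(-d2) = 0.35034167
P = 21.8100 * 0.99451510 * 0.35034167 - 24.1100 * 1.00000000 * 0.27445369 = 0.9820


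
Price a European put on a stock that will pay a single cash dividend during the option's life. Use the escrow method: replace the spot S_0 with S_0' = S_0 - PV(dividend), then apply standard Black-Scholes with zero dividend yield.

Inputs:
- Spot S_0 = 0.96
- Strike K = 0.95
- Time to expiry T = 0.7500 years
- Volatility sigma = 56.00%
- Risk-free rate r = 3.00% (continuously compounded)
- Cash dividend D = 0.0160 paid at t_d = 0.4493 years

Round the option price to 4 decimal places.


PV(D) = D * exp(-r * t_d) = 0.0160 * 0.98661143 = 0.01578578
S_0' = S_0 - PV(D) = 0.9600 - 0.01578578 = 0.94421422
d1 = (ln(S_0'/K) + (r + sigma^2/2)*T) / (sigma*sqrt(T)) = 0.27628495
d2 = d1 - sigma*sqrt(T) = -0.20868927
exp(-rT) = 0.97775124
N(-d1) = 0.39116461; N(-d2) = 0.58265459
P = K * exp(-rT) * N(-d2) - S_0' * N(-d1) = 0.9500 * 0.97775124 * 0.58265459 - 0.94421422 * 0.39116461 = 0.1719

Answer: Price = 0.1719


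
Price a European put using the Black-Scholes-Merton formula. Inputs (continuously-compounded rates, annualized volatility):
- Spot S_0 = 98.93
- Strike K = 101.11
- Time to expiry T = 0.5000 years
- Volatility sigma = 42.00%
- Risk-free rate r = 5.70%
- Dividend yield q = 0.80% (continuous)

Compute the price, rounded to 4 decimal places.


Answer: Price = 11.4834

Derivation:
d1 = (ln(S/K) + (r - q + 0.5*sigma^2) * T) / (sigma * sqrt(T)) = 0.15759557
d2 = d1 - sigma * sqrt(T) = -0.13938928
exp(-rT) = 0.97190229; exp(-qT) = 0.99600799
P = K * exp(-rT) * N(-d2) - S_0 * exp(-qT) * N(-d1)
N(-d1) = 0.43738775; N(-d2) = 0.55542873
P = 101.1100 * 0.97190229 * 0.55542873 - 98.9300 * 0.99600799 * 0.43738775 = 11.4834


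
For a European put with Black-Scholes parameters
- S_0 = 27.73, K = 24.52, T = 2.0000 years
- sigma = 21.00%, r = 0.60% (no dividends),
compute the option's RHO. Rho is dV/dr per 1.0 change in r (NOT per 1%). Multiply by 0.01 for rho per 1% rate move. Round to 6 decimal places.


Answer: Rho = -18.400330

Derivation:
d1 = 0.6031477690; d2 = 0.3061629209
phi(d1) = 0.3325942006; exp(-qT) = 1.0000000000; exp(-rT) = 0.9880717129
N(-d2) = 0.3797403012
Rho = -K*T*exp(-rT)*N(-d2) = -24.5200 * 2.0000 * 0.9880717129 * 0.3797403012 = -18.400330


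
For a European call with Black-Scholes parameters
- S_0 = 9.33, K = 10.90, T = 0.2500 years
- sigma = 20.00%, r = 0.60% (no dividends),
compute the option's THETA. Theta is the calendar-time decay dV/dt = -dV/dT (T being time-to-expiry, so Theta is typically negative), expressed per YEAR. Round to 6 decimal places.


Answer: Theta = -0.248868

Derivation:
d1 = -1.4902777438; d2 = -1.5902777438
phi(d1) = 0.1314140294; exp(-qT) = 1.0000000000; exp(-rT) = 0.9985011244
Theta = -S*exp(-qT)*phi(d1)*sigma/(2*sqrt(T)) - r*K*exp(-rT)*N(d2) + q*S*exp(-qT)*N(d1)
N(d1) = 0.0680756110; N(d2) = 0.0558861065; sqrt(T) = 0.5000000000
Term 1 = -9.3300 * 1.0000000000 * 0.1314140294 * 0.2000 / (2 * 0.5000000000) = -0.2452185789
Term 2 = -0.0060 * 10.9000 * 0.9985011244 * 0.0558861065 = -0.0036494730
Term 3 = 0 (no dividend yield, q = 0)
Theta = -0.2452185789 + (-0.0036494730) + (0.0000000000) = -0.248868


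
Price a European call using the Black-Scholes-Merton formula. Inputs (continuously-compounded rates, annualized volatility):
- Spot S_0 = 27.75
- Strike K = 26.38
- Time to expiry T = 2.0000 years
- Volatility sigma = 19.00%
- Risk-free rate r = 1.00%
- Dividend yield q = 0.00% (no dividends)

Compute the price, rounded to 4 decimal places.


Answer: Price = 3.9086

Derivation:
d1 = (ln(S/K) + (r - q + 0.5*sigma^2) * T) / (sigma * sqrt(T)) = 0.39720679
d2 = d1 - sigma * sqrt(T) = 0.12850621
exp(-rT) = 0.98019867; exp(-qT) = 1.00000000
C = S_0 * exp(-qT) * N(d1) - K * exp(-rT) * N(d2)
N(d1) = 0.65439251; N(d2) = 0.55112581
C = 27.7500 * 1.00000000 * 0.65439251 - 26.3800 * 0.98019867 * 0.55112581 = 3.9086


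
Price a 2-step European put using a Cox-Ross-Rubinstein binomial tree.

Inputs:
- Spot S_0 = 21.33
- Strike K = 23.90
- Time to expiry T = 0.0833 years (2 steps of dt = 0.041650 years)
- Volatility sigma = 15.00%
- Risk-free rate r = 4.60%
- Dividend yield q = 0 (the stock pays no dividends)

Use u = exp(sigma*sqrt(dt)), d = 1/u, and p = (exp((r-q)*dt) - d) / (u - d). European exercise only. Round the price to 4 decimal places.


Answer: Price = V(0,0) = 2.4786

Derivation:
dt = T/N = 0.041650
u = exp(sigma*sqrt(dt)) = 1.031086; d = 1/u = 0.969851
p = (exp((r-q)*dt) - d) / (u - d) = 0.523665
Discount per step: exp(-r*dt) = 0.998086
Stock lattice S(k, i) with i counting down-moves:
  k=0: S(0,0) = 21.3300
  k=1: S(1,0) = 21.9931; S(1,1) = 20.6869
  k=2: S(2,0) = 22.6767; S(2,1) = 21.3300; S(2,2) = 20.0632
Terminal payoffs V(N, i) = max(K - S_T, 0):
  V(2,0) = 1.223265; V(2,1) = 2.570000; V(2,2) = 3.836755
Backward induction: V(k, i) = exp(-r*dt) * [p * V(k+1, i) + (1-p) * V(k+1, i+1)].
  V(1,0) = exp(-r*dt) * [p*1.223265 + (1-p)*2.570000] = 1.861192
  V(1,1) = exp(-r*dt) * [p*2.570000 + (1-p)*3.836755] = 3.167325
  V(0,0) = exp(-r*dt) * [p*1.861192 + (1-p)*3.167325] = 2.478595


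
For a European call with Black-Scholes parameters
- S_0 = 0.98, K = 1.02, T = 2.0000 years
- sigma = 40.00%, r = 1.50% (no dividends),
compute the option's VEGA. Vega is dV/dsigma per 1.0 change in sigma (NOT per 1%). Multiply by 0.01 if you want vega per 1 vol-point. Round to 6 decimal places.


d1 = 0.2651556126; d2 = -0.3005298124
phi(d1) = 0.3851616038; exp(-qT) = 1.0000000000; exp(-rT) = 0.9704455335
Vega = S * exp(-qT) * phi(d1) * sqrt(T) = 0.9800 * 1.0000000000 * 0.3851616038 * 1.4142135624 = 0.533807

Answer: Vega = 0.533807


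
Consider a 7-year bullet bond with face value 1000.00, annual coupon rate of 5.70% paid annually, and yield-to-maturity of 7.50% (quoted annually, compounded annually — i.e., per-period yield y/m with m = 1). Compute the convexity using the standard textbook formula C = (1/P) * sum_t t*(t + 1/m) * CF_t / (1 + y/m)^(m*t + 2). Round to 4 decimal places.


Coupon per period c = face * coupon_rate / m = 57.000000
Periods per year m = 1; per-period yield y/m = 0.075000
Number of cashflows N = 7
Cashflows (t years, CF_t, discount factor 1/(1+y/m)^(m*t), PV):
  t = 1.0000: CF_t = 57.000000, DF = 0.930233, PV = 53.023256
  t = 2.0000: CF_t = 57.000000, DF = 0.865333, PV = 49.323959
  t = 3.0000: CF_t = 57.000000, DF = 0.804961, PV = 45.882752
  t = 4.0000: CF_t = 57.000000, DF = 0.748801, PV = 42.681630
  t = 5.0000: CF_t = 57.000000, DF = 0.696559, PV = 39.703842
  t = 6.0000: CF_t = 57.000000, DF = 0.647962, PV = 36.933807
  t = 7.0000: CF_t = 1057.000000, DF = 0.602755, PV = 637.111930
Price P = sum_t PV_t = 904.661176
Convexity numerator sum_t t*(t + 1/m) * CF_t / (1+y/m)^(m*t + 2):
  t = 1.0000: term = 91.765505
  t = 2.0000: term = 256.089781
  t = 3.0000: term = 476.446105
  t = 4.0000: term = 738.676131
  t = 5.0000: term = 1030.710881
  t = 6.0000: term = 1342.321147
  t = 7.0000: term = 30873.568929
Convexity = (1/P) * sum = 34809.578478 / 904.661176 = 38.478028

Answer: Convexity = 38.4780


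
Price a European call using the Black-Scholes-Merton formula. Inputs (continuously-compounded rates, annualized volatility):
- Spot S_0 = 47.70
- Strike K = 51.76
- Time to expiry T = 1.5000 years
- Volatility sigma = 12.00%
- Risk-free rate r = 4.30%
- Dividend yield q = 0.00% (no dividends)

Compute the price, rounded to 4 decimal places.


Answer: Price = 2.4242

Derivation:
d1 = (ln(S/K) + (r - q + 0.5*sigma^2) * T) / (sigma * sqrt(T)) = -0.04345294
d2 = d1 - sigma * sqrt(T) = -0.19042233
exp(-rT) = 0.93753611; exp(-qT) = 1.00000000
C = S_0 * exp(-qT) * N(d1) - K * exp(-rT) * N(d2)
N(d1) = 0.48267024; N(d2) = 0.42448910
C = 47.7000 * 1.00000000 * 0.48267024 - 51.7600 * 0.93753611 * 0.42448910 = 2.4242


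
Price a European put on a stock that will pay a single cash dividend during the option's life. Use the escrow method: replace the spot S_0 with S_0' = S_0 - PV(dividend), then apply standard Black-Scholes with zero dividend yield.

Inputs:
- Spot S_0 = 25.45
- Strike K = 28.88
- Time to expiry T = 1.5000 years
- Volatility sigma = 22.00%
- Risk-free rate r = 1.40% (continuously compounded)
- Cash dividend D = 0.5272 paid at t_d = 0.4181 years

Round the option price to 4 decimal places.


Answer: Price = 4.8329

Derivation:
PV(D) = D * exp(-r * t_d) = 0.5272 * 0.99416370 = 0.52412310
S_0' = S_0 - PV(D) = 25.4500 - 0.52412310 = 24.92587690
d1 = (ln(S_0'/K) + (r + sigma^2/2)*T) / (sigma*sqrt(T)) = -0.33380910
d2 = d1 - sigma*sqrt(T) = -0.60325298
exp(-rT) = 0.97921896
N(-d1) = 0.63073819; N(-d2) = 0.72682979
P = K * exp(-rT) * N(-d2) - S_0' * N(-d1) = 28.8800 * 0.97921896 * 0.72682979 - 24.92587690 * 0.63073819 = 4.8329


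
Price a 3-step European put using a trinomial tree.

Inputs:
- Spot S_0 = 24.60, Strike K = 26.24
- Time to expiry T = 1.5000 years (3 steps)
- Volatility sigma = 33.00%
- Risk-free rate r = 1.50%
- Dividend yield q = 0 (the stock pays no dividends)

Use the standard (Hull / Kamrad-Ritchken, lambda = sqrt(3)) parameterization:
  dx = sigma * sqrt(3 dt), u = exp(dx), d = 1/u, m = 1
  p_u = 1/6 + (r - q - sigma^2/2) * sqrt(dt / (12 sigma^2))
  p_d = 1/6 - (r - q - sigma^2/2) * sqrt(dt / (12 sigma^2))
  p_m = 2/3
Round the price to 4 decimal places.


dt = T/N = 0.500000; dx = sigma*sqrt(3*dt) = 0.404166
u = exp(dx) = 1.498052; d = 1/u = 0.667533
p_u = 0.142265, p_m = 0.666667, p_d = 0.191069
Discount per step: exp(-r*dt) = 0.992528
Stock lattice S(k, j) with j the centered position index:
  k=0: S(0,+0) = 24.6000
  k=1: S(1,-1) = 16.4213; S(1,+0) = 24.6000; S(1,+1) = 36.8521
  k=2: S(2,-2) = 10.9618; S(2,-1) = 16.4213; S(2,+0) = 24.6000; S(2,+1) = 36.8521; S(2,+2) = 55.2064
  k=3: S(3,-3) = 7.3174; S(3,-2) = 10.9618; S(3,-1) = 16.4213; S(3,+0) = 24.6000; S(3,+1) = 36.8521; S(3,+2) = 55.2064; S(3,+3) = 82.7020
Terminal payoffs V(N, j) = max(K - S_T, 0):
  V(3,-3) = 18.922644; V(3,-2) = 15.278218; V(3,-1) = 9.818678; V(3,+0) = 1.640000; V(3,+1) = 0.000000; V(3,+2) = 0.000000; V(3,+3) = 0.000000
Backward induction: V(k, j) = exp(-r*dt) * [p_u * V(k+1, j+1) + p_m * V(k+1, j) + p_d * V(k+1, j-1)]
  V(2,-2) = exp(-r*dt) * [p_u*9.818678 + p_m*15.278218 + p_d*18.922644] = 15.084298
  V(2,-1) = exp(-r*dt) * [p_u*1.640000 + p_m*9.818678 + p_d*15.278218] = 9.625824
  V(2,+0) = exp(-r*dt) * [p_u*0.000000 + p_m*1.640000 + p_d*9.818678] = 2.947189
  V(2,+1) = exp(-r*dt) * [p_u*0.000000 + p_m*0.000000 + p_d*1.640000] = 0.311011
  V(2,+2) = exp(-r*dt) * [p_u*0.000000 + p_m*0.000000 + p_d*0.000000] = 0.000000
  V(1,-1) = exp(-r*dt) * [p_u*2.947189 + p_m*9.625824 + p_d*15.084298] = 9.646018
  V(1,+0) = exp(-r*dt) * [p_u*0.311011 + p_m*2.947189 + p_d*9.625824] = 3.819479
  V(1,+1) = exp(-r*dt) * [p_u*0.000000 + p_m*0.311011 + p_d*2.947189] = 0.764700
  V(0,+0) = exp(-r*dt) * [p_u*0.764700 + p_m*3.819479 + p_d*9.646018] = 4.464552

Answer: Price = V(0,0) = 4.4646


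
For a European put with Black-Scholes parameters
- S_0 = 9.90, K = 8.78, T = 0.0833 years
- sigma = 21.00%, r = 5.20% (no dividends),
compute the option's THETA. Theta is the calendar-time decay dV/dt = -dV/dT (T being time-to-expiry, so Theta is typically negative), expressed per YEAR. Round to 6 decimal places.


d1 = 2.0826173535; d2 = 2.0220077008
phi(d1) = 0.0456119264; exp(-qT) = 1.0000000000; exp(-rT) = 0.9956777678
Theta = -S*exp(-qT)*phi(d1)*sigma/(2*sqrt(T)) + r*K*exp(-rT)*N(-d2) - q*S*exp(-qT)*N(-d1)
N(-d1) = 0.0186430581; N(-d2) = 0.0215877782; sqrt(T) = 0.2886173938
Term 1 = -9.9000 * 1.0000000000 * 0.0456119264 * 0.2100 / (2 * 0.2886173938) = -0.1642783786
Term 2 = 0.0520 * 8.7800 * 0.9956777678 * 0.0215877782 = 0.0098135156
Term 3 = 0 (no dividend yield, q = 0)
Theta = -0.1642783786 + (0.0098135156) + (0.0000000000) = -0.154465

Answer: Theta = -0.154465


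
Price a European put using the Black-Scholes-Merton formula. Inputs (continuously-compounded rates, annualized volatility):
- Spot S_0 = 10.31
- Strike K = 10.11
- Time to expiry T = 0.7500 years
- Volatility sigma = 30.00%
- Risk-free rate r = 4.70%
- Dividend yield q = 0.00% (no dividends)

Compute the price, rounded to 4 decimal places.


Answer: Price = 0.7850

Derivation:
d1 = (ln(S/K) + (r - q + 0.5*sigma^2) * T) / (sigma * sqrt(T)) = 0.34098024
d2 = d1 - sigma * sqrt(T) = 0.08117262
exp(-rT) = 0.96536405; exp(-qT) = 1.00000000
P = K * exp(-rT) * N(-d2) - S_0 * exp(-qT) * N(-d1)
N(-d1) = 0.36655923; N(-d2) = 0.46765234
P = 10.1100 * 0.96536405 * 0.46765234 - 10.3100 * 1.00000000 * 0.36655923 = 0.7850


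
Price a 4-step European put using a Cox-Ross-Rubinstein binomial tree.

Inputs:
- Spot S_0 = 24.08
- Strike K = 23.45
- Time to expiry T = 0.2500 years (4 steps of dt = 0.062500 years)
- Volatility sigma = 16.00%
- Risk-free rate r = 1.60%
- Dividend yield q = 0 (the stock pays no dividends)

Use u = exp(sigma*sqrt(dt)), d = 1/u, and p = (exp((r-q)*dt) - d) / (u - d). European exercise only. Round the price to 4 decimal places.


Answer: Price = V(0,0) = 0.4799

Derivation:
dt = T/N = 0.062500
u = exp(sigma*sqrt(dt)) = 1.040811; d = 1/u = 0.960789
p = (exp((r-q)*dt) - d) / (u - d) = 0.502504
Discount per step: exp(-r*dt) = 0.999000
Stock lattice S(k, i) with i counting down-moves:
  k=0: S(0,0) = 24.0800
  k=1: S(1,0) = 25.0627; S(1,1) = 23.1358
  k=2: S(2,0) = 26.0856; S(2,1) = 24.0800; S(2,2) = 22.2286
  k=3: S(3,0) = 27.1501; S(3,1) = 25.0627; S(3,2) = 23.1358; S(3,3) = 21.3570
  k=4: S(4,0) = 28.2581; S(4,1) = 26.0856; S(4,2) = 24.0800; S(4,3) = 22.2286; S(4,4) = 20.5196
Terminal payoffs V(N, i) = max(K - S_T, 0):
  V(4,0) = 0.000000; V(4,1) = 0.000000; V(4,2) = 0.000000; V(4,3) = 1.221358; V(4,4) = 2.930378
Backward induction: V(k, i) = exp(-r*dt) * [p * V(k+1, i) + (1-p) * V(k+1, i+1)].
  V(3,0) = exp(-r*dt) * [p*0.000000 + (1-p)*0.000000] = 0.000000
  V(3,1) = exp(-r*dt) * [p*0.000000 + (1-p)*0.000000] = 0.000000
  V(3,2) = exp(-r*dt) * [p*0.000000 + (1-p)*1.221358] = 0.607013
  V(3,3) = exp(-r*dt) * [p*1.221358 + (1-p)*2.930378] = 2.069518
  V(2,0) = exp(-r*dt) * [p*0.000000 + (1-p)*0.000000] = 0.000000
  V(2,1) = exp(-r*dt) * [p*0.000000 + (1-p)*0.607013] = 0.301685
  V(2,2) = exp(-r*dt) * [p*0.607013 + (1-p)*2.069518] = 1.333269
  V(1,0) = exp(-r*dt) * [p*0.000000 + (1-p)*0.301685] = 0.149937
  V(1,1) = exp(-r*dt) * [p*0.301685 + (1-p)*1.333269] = 0.814079
  V(0,0) = exp(-r*dt) * [p*0.149937 + (1-p)*0.814079] = 0.479865
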